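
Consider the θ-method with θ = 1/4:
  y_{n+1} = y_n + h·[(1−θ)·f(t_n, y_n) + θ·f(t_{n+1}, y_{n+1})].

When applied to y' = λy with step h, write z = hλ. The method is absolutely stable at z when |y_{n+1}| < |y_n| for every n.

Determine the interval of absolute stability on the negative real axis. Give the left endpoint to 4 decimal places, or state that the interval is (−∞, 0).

On y'=λy, z=hλ:
  y_{n+1} = y_n + z·[3/4·y_n + 1/4·y_{n+1}] ⇒ (1 − 1/4z)y_{n+1} = (1 + 3/4z)y_n
  ⇒ R(z) = (1 + 3/4z)/(1 − 1/4z).

Solve |R(x)|<1 on ℝ⁻.
x=-0.92: |R|=0.2520
R=−1: 1+3/4x = −1+1/4x ⇒ -1/2x=2 ⇒ x=2/(-1/2)=-4.0000
Confirm numerically:
  x=-2.984: |R|=0.70905 <1
  x=-2.738: |R|=0.62541 <1
  x=-2.710: |R|=0.61550 <1
  x=-2.601: |R|=0.57612 <1
  x=-4.510: |R|=1.11986 >1
  x=-4.428: |R|=1.10157 >1
  x=-4.216: |R|=1.05258 >1
So |R|<1 on (-4.0000, 0).

(-4.0000, 0).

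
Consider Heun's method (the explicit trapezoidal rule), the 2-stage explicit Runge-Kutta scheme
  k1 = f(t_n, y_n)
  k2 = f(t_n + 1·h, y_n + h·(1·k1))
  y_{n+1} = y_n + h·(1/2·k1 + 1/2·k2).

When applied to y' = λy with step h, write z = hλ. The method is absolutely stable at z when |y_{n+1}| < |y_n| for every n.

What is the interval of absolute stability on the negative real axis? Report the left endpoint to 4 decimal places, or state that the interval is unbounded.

Set f=λy, z=hλ:
  order 2, 2-stage ⇒ R(z)=1+z+z^2/2
  (e.g. R(-1.28)=0.53920, |R|=0.53920)

Solve |R(x)|<1 on ℝ⁻.
x=-1.28: |R|=0.5392
|R(-1.9)|=0.9050 |R(-1.77)|=0.7964 |R(-0.99)|=0.5000
Bisect:
  x_lo=-2.8505 |R|=2.2121  x_hi=-0.2376 |R|=0.7906
  mid=-1.54404 |R|=0.64799 →hi
  mid=-2.19726 |R|=1.21672 →lo
  mid=-1.87065 |R|=0.87901 →hi
  mid=-2.03395 |R|=1.03453 →lo
  mid=-1.95230 |R|=0.95344 →hi
  mid=-1.99313 |R|=0.99315 →hi
  mid=-2.01354 |R|=1.01363 →lo
  ...
  [-2.00015,-1.99999] ⇒ x*=-2.0000
Interval (-2.0000, 0).

(-2.0000, 0).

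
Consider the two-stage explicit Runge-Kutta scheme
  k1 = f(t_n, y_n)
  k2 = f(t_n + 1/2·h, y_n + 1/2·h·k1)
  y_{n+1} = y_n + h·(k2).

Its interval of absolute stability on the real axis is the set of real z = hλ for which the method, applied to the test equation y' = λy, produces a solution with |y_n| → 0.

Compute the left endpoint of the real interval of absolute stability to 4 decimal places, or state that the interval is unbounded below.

z* = -2.0000.

On y'=λy, z=hλ:
  k1=λy_n ⇒ h·k1=z·y_n;  k2=λ(1+1/2z)y_n ⇒ h·k2=z(1+1/2z)y_n
  y_{n+1}/y_n = 1 + z(1+1/2z) = 1 + z + 1/2z²
  Hence R(z) = 1 + z + 1/2z².

Boundary: |R(x)|=1, x<0.
x=-1.35: |R|=0.5613
R=1: x+1/2x²=0 ⇒ x=−2=-2.0000; min R=1−1/(4·1/2)=0.5000>−1
Confirm numerically:
  x=-1.854: |R|=0.86466 <1
  x=-1.799: |R|=0.81920 <1
  x=-1.670: |R|=0.72445 <1
  x=-2.499: |R|=1.62350 >1
  x=-2.377: |R|=1.44806 >1
Interval (-2.0000, 0).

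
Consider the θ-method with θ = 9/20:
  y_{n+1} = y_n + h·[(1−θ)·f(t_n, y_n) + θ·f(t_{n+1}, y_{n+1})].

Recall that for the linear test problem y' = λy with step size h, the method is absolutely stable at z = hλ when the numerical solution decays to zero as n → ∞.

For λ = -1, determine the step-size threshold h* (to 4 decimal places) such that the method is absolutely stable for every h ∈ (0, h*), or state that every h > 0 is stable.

(-20.0000,0); λ=-1 ⇒ h* = (20)/1 = 20.0000.

Test eqn y'=λy, z=hλ:
  y_{n+1} = y_n + z·[11/20·y_n + 9/20·y_{n+1}] ⇒ (1 − 9/20z)y_{n+1} = (1 + 11/20z)y_n
  Hence R(z) = (1 + 11/20z)/(1 − 9/20z).

Need |R(x)|<1, x<0.
x=-0.33: |R|=0.7127
R=−1: 1+11/20x = −1+9/20x ⇒ -1/10x=2 ⇒ x=2/(-1/10)=-20.0000
Confirm numerically:
  x=-18.031: |R|=0.97840 <1
  x=-12.543: |R|=0.88777 <1
  x=-11.027: |R|=0.84950 <1
  x=-20.494: |R|=1.00483 >1
  x=-20.261: |R|=1.00258 >1
So |R|<1 on (-20.0000, 0).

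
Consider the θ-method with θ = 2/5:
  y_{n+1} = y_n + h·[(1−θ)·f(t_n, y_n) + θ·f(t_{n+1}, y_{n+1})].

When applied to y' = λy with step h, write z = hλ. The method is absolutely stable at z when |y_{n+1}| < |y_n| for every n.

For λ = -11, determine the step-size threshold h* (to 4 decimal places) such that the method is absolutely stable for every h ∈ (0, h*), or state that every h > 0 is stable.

(-10.0000,0); λ=-11 ⇒ h* = (10)/11 = 0.9091.

With y'=λy (z=hλ):
  y_{n+1} = y_n + z·[3/5·y_n + 2/5·y_{n+1}] ⇒ (1 − 2/5z)y_{n+1} = (1 + 3/5z)y_n
  Hence R(z) = (1 + 3/5z)/(1 − 2/5z).

Need |R(x)|<1, x<0.
x=-0.31: |R|=0.7242
R=−1: 1+3/5x = −1+2/5x ⇒ -1/5x=2 ⇒ x=2/(-1/5)=-10.0000
Confirm numerically:
  x=-9.719: |R|=0.98850 <1
  x=-6.766: |R|=0.82549 <1
  x=-6.399: |R|=0.79767 <1
  x=-4.724: |R|=0.63483 <1
  x=-10.588: |R|=1.02246 >1
  x=-10.406: |R|=1.01573 >1
Stable set (-10.0000, 0).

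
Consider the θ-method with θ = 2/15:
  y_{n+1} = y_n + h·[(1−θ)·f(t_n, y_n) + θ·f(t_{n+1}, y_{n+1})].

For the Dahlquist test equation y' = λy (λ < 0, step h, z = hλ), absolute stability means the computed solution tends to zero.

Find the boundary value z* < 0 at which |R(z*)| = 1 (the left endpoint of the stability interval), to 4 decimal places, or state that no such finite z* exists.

left endpoint -2.7273.

Set f=λy, z=hλ:
  y_{n+1} = y_n + z·[13/15·y_n + 2/15·y_{n+1}] ⇒ (1 − 2/15z)y_{n+1} = (1 + 13/15z)y_n
  so R(z) = (1 + 13/15z)/(1 − 2/15z).

Need |R(x)|<1, x<0.
x=-1.02: |R|=0.1021
R=−1: 1+13/15x = −1+2/15x ⇒ -11/15x=2 ⇒ x=2/(-11/15)=-2.7273
Confirm numerically:
  x=-2.593: |R|=0.92683 <1
  x=-1.525: |R|=0.26731 <1
  x=-1.405: |R|=0.18332 <1
  x=-3.222: |R|=1.25378 >1
  x=-2.919: |R|=1.10121 >1
  x=-2.823: |R|=1.05100 >1
Interval (-2.7273, 0).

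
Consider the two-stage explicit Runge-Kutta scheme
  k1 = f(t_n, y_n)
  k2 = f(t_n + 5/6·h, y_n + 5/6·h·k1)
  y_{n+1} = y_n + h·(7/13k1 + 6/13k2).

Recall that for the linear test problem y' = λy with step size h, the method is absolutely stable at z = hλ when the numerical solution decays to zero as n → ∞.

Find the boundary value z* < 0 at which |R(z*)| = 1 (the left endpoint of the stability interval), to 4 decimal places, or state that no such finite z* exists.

Set f=λy, z=hλ:
  k1=λy_n ⇒ h·k1=z·y_n;  k2=λ(1+5/6z)y_n ⇒ h·k2=z(1+5/6z)y_n
  y_{n+1}/y_n = 1 + 7/13z + 6/13z(1+5/6z) = 1 + z + 5/13z²
  R(z) = 1 + z + 5/13z².

Find x<0 with |R(x)|<1.
x=-1.6: |R|=0.3846
R=1: x+5/13x²=0 ⇒ x=−13/5=-2.6000; min R=1−1/(4·5/13)=0.3500>−1
Confirm numerically:
  x=-1.995: |R|=0.53578 <1
  x=-1.790: |R|=0.44235 <1
  x=-1.582: |R|=0.38059 <1
  x=-1.240: |R|=0.35138 <1
  x=-3.143: |R|=1.65640 >1
  x=-2.889: |R|=1.32112 >1
  x=-2.845: |R|=1.26809 >1
Stable set (-2.6000, 0).

z* = -2.6000.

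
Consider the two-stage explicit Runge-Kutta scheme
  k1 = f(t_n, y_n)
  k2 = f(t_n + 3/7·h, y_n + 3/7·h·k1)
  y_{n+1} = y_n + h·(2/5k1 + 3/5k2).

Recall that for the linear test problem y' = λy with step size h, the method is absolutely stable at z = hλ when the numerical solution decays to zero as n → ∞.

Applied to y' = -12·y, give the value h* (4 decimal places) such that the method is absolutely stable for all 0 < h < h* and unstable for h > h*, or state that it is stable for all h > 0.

Test eqn y'=λy, z=hλ:
  k1=λy_n ⇒ h·k1=z·y_n;  k2=λ(1+3/7z)y_n ⇒ h·k2=z(1+3/7z)y_n
  y_{n+1}/y_n = 1 + 2/5z + 3/5z(1+3/7z) = 1 + z + 9/35z²
  R(z) = 1 + z + 9/35z².

Find x<0 with |R(x)|<1.
x=-0.8: |R|=0.3646
R=1: x+9/35x²=0 ⇒ x=−35/9=-3.8889; min R=1−1/(4·9/35)=0.0278>−1
Confirm numerically:
  x=-3.844: |R|=0.95563 <1
  x=-2.820: |R|=0.22490 <1
  x=-1.661: |R|=0.04844 <1
  x=-4.328: |R|=1.48869 >1
  x=-4.030: |R|=1.14623 >1
  x=-3.980: |R|=1.09325 >1
Interval (-3.8889, 0).

(-3.8889,0); λ=-12 ⇒ h* = (35/9)/12 = 0.3241.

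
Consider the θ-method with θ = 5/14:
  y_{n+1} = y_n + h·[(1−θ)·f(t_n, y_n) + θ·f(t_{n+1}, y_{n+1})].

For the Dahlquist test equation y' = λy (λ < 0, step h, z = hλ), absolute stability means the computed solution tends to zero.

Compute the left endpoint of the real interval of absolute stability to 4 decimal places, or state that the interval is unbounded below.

z* = -7.0000.

On y'=λy, z=hλ:
  y_{n+1} = y_n + z·[9/14·y_n + 5/14·y_{n+1}] ⇒ (1 − 5/14z)y_{n+1} = (1 + 9/14z)y_n
  so R(z) = (1 + 9/14z)/(1 − 5/14z).

Solve |R(x)|<1 on ℝ⁻.
x=-1.34: |R|=0.0937
R=−1: 1+9/14x = −1+5/14x ⇒ -2/7x=2 ⇒ x=2/(-2/7)=-7.0000
Confirm numerically:
  x=-5.298: |R|=0.83186 <1
  x=-4.755: |R|=0.76228 <1
  x=-3.327: |R|=0.52042 <1
  x=-7.338: |R|=1.02667 >1
  x=-7.304: |R|=1.02407 >1
Interval (-7.0000, 0).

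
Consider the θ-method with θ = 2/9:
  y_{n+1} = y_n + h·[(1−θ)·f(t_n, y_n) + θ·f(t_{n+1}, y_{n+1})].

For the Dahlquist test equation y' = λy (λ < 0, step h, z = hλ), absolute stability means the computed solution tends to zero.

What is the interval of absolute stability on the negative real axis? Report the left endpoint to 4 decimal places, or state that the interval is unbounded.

With y'=λy (z=hλ):
  y_{n+1} = y_n + z·[7/9·y_n + 2/9·y_{n+1}] ⇒ (1 − 2/9z)y_{n+1} = (1 + 7/9z)y_n
  ⇒ R(z) = (1 + 7/9z)/(1 − 2/9z).

Find x<0 with |R(x)|<1.
x=-1.24: |R|=0.0279
R=−1: 1+7/9x = −1+2/9x ⇒ -5/9x=2 ⇒ x=2/(-5/9)=-3.6000
Confirm numerically:
  x=-3.033: |R|=0.81183 <1
  x=-2.813: |R|=0.73096 <1
  x=-2.068: |R|=0.41687 <1
  x=-3.974: |R|=1.11034 >1
  x=-3.754: |R|=1.04664 >1
  x=-3.663: |R|=1.01929 >1
So |R|<1 on (-3.6000, 0).

z∈(-3.6000,0).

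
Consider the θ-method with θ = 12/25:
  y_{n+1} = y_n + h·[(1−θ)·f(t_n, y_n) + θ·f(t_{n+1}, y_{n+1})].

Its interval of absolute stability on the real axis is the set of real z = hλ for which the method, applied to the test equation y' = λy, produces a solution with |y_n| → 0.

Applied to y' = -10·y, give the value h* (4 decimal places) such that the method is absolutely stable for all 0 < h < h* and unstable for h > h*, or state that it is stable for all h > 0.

(-50.0000,0); λ=-10 ⇒ h* = (50)/10 = 5.0000.

Set f=λy, z=hλ:
  y_{n+1} = y_n + z·[13/25·y_n + 12/25·y_{n+1}] ⇒ (1 − 12/25z)y_{n+1} = (1 + 13/25z)y_n
  Hence R(z) = (1 + 13/25z)/(1 − 12/25z).

Solve |R(x)|<1 on ℝ⁻.
x=-0.87: |R|=0.3863
R=−1: 1+13/25x = −1+12/25x ⇒ -1/25x=2 ⇒ x=2/(-1/25)=-50.0000
Confirm numerically:
  x=-48.743: |R|=0.99794 <1
  x=-44.608: |R|=0.99038 <1
  x=-38.630: |R|=0.97673 <1
  x=-50.312: |R|=1.00050 >1
  x=-50.171: |R|=1.00027 >1
  x=-50.050: |R|=1.00008 >1
Stable set (-50.0000, 0).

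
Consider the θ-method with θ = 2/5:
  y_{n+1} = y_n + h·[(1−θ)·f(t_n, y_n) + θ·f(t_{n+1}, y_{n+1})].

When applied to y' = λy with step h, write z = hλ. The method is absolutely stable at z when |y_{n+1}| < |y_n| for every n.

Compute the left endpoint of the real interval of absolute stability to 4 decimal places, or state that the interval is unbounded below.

Test eqn y'=λy, z=hλ:
  y_{n+1} = y_n + z·[3/5·y_n + 2/5·y_{n+1}] ⇒ (1 − 2/5z)y_{n+1} = (1 + 3/5z)y_n
  ⇒ R(z) = (1 + 3/5z)/(1 − 2/5z).

Find x<0 with |R(x)|<1.
x=-1.43: |R|=0.0903
R=−1: 1+3/5x = −1+2/5x ⇒ -1/5x=2 ⇒ x=2/(-1/5)=-10.0000
Confirm numerically:
  x=-9.587: |R|=0.98292 <1
  x=-8.697: |R|=0.94181 <1
  x=-4.870: |R|=0.65197 <1
  x=-10.402: |R|=1.01558 >1
  x=-10.327: |R|=1.01275 >1
So |R|<1 on (-10.0000, 0).

z* = -10.0000.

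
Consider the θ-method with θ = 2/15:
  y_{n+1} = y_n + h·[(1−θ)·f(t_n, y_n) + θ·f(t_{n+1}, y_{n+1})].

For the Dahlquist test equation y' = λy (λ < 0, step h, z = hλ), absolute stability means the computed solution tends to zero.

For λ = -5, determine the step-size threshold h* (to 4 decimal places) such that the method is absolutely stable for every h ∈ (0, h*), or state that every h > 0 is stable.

(-2.7273,0); λ=-5 ⇒ h* = (30/11)/5 = 0.5455.

On y'=λy, z=hλ:
  y_{n+1} = y_n + z·[13/15·y_n + 2/15·y_{n+1}] ⇒ (1 − 2/15z)y_{n+1} = (1 + 13/15z)y_n
  R(z) = (1 + 13/15z)/(1 − 2/15z).

Solve |R(x)|<1 on ℝ⁻.
x=-1.22: |R|=0.0493
R=−1: 1+13/15x = −1+2/15x ⇒ -11/15x=2 ⇒ x=2/(-11/15)=-2.7273
Confirm numerically:
  x=-2.265: |R|=0.73963 <1
  x=-2.041: |R|=0.60439 <1
  x=-1.249: |R|=0.07069 <1
  x=-1.177: |R|=0.01734 <1
  x=-3.114: |R|=1.20040 >1
  x=-2.772: |R|=1.02395 >1
  x=-2.762: |R|=1.01861 >1
So |R|<1 on (-2.7273, 0).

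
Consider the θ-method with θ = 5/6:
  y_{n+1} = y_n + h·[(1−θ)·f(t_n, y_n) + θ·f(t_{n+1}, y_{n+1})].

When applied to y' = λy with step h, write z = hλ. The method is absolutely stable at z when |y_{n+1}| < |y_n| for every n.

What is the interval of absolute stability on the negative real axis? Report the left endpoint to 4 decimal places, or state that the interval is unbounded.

(−∞, 0) — no finite endpoint.

With y'=λy (z=hλ):
  y_{n+1} = y_n + z·[1/6·y_n + 5/6·y_{n+1}] ⇒ (1 − 5/6z)y_{n+1} = (1 + 1/6z)y_n
  R(z) = (1 + 1/6z)/(1 − 5/6z).

Find x<0 with |R(x)|<1.
x=-1.22: |R|=0.3950
x=-2: |R|=0.2500
x=-10: |R|=0.0714
x=-100: |R|=0.1858
θ=5/6≥1/2 ⇒ |1+1/6x|<|1−5/6x| ∀x<0 ⇒ interval (−∞,0).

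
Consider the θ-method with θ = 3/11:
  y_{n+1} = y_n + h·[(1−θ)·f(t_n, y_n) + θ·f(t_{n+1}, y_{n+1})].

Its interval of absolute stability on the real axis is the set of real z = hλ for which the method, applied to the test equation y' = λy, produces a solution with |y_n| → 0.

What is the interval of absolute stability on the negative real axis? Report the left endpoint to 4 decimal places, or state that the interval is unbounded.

(-4.4000, 0).

With y'=λy (z=hλ):
  y_{n+1} = y_n + z·[8/11·y_n + 3/11·y_{n+1}] ⇒ (1 − 3/11z)y_{n+1} = (1 + 8/11z)y_n
  R(z) = (1 + 8/11z)/(1 − 3/11z).

Find x<0 with |R(x)|<1.
x=-1.59: |R|=0.1091
R=−1: 1+8/11x = −1+3/11x ⇒ -5/11x=2 ⇒ x=2/(-5/11)=-4.4000
Confirm numerically:
  x=-4.349: |R|=0.98940 <1
  x=-4.103: |R|=0.93629 <1
  x=-3.597: |R|=0.81575 <1
  x=-4.907: |R|=1.09856 >1
  x=-4.696: |R|=1.05899 >1
  x=-4.641: |R|=1.04835 >1
Interval (-4.4000, 0).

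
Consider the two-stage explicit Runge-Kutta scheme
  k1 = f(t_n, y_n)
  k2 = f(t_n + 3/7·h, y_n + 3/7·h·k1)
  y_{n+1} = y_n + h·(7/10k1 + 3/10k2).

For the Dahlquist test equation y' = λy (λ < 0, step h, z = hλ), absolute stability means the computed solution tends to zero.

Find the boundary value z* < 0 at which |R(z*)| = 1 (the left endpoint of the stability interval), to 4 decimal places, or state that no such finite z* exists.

z* = -7.7778.

Test eqn y'=λy, z=hλ:
  k1=λy_n ⇒ h·k1=z·y_n;  k2=λ(1+3/7z)y_n ⇒ h·k2=z(1+3/7z)y_n
  y_{n+1}/y_n = 1 + 7/10z + 3/10z(1+3/7z) = 1 + z + 9/70z²
  ⇒ R(z) = 1 + z + 9/70z².

Solve |R(x)|<1 on ℝ⁻.
x=-1.2: |R|=0.0149
R=1: x+9/70x²=0 ⇒ x=−70/9=-7.7778; min R=1−1/(4·9/70)=-0.9444>−1
Confirm numerically:
  x=-6.375: |R|=0.14978 <1
  x=-5.168: |R|=0.73409 <1
  x=-4.521: |R|=0.89307 <1
  x=-4.243: |R|=0.92832 <1
  x=-8.328: |R|=1.58915 >1
  x=-8.209: |R|=1.45513 >1
  x=-7.955: |R|=1.18126 >1
Stable set (-7.7778, 0).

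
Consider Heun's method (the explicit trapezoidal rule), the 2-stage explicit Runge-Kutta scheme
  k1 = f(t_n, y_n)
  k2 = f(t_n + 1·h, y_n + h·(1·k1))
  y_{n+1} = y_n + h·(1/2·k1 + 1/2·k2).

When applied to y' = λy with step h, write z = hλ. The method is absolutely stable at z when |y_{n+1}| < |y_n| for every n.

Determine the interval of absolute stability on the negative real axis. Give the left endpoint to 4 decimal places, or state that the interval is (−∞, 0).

(-2.0000, 0).

Set f=λy, z=hλ:
  order 2, 2-stage ⇒ R(z)=1+z+z^2/2
  (e.g. R(-1.54)=0.64580, |R|=0.64580)

Find x<0 with |R(x)|<1.
x=-1.54: |R|=0.6458
|R(-2.2)|=1.2200 |R(-2.16)|=1.1728 |R(-1.37)|=0.5685
Bisect:
  x_lo=-2.6173 |R|=1.8078  x_hi=-0.1133 |R|=0.8931
  mid=-1.36528 |R|=0.56671 →hi
  mid=-1.99128 |R|=0.99132 →hi
  mid=-2.30428 |R|=1.35057 →lo
  mid=-2.14778 |R|=1.15870 →lo
  mid=-2.06953 |R|=1.07195 →lo
  mid=-2.03040 |R|=1.03087 →lo
  mid=-2.01084 |R|=1.01090 →lo
  mid=-2.00106 |R|=1.00106 →lo
  ...
  [-2.00014,-1.99999] ⇒ x*=-2.0000
Interval (-2.0000, 0).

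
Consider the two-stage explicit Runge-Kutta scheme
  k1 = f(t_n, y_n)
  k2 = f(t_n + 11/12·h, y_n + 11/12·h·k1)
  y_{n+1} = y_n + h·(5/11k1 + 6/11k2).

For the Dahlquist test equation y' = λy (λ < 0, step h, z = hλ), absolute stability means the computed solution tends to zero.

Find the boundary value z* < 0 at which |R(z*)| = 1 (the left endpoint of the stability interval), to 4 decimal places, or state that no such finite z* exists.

On y'=λy, z=hλ:
  k1=λy_n ⇒ h·k1=z·y_n;  k2=λ(1+11/12z)y_n ⇒ h·k2=z(1+11/12z)y_n
  y_{n+1}/y_n = 1 + 5/11z + 6/11z(1+11/12z) = 1 + z + 1/2z²
  so R(z) = 1 + z + 1/2z².

Need |R(x)|<1, x<0.
x=-1.5: |R|=0.6250
R=1: x+1/2x²=0 ⇒ x=−2=-2.0000; min R=1−1/(4·1/2)=0.5000>−1
Confirm numerically:
  x=-1.412: |R|=0.58487 <1
  x=-1.281: |R|=0.53948 <1
  x=-0.924: |R|=0.50289 <1
  x=-0.894: |R|=0.50562 <1
  x=-2.387: |R|=1.46188 >1
  x=-2.186: |R|=1.20330 >1
So |R|<1 on (-2.0000, 0).

left endpoint -2.0000.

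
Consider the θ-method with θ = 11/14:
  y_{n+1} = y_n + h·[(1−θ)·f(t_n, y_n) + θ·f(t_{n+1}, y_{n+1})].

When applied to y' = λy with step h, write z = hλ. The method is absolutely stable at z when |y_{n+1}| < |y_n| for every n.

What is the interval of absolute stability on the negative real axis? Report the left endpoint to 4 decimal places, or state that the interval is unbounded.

Set f=λy, z=hλ:
  y_{n+1} = y_n + z·[3/14·y_n + 11/14·y_{n+1}] ⇒ (1 − 11/14z)y_{n+1} = (1 + 3/14z)y_n
  Hence R(z) = (1 + 3/14z)/(1 − 11/14z).

Boundary: |R(x)|=1, x<0.
x=-0.32: |R|=0.7443
x=-2: |R|=0.2222
x=-10: |R|=0.1290
x=-100: |R|=0.2567
θ=11/14≥1/2 ⇒ |1+3/14x|<|1−11/14x| ∀x<0 ⇒ interval (−∞,0).

unbounded; (−∞, 0).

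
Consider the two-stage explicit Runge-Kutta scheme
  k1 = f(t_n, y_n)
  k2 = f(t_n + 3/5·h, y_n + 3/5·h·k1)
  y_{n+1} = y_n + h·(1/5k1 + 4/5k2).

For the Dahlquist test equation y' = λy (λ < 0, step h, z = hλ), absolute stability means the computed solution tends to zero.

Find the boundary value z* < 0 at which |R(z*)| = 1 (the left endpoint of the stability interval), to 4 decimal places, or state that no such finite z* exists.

z* = -2.0833.

With y'=λy (z=hλ):
  k1=λy_n ⇒ h·k1=z·y_n;  k2=λ(1+3/5z)y_n ⇒ h·k2=z(1+3/5z)y_n
  y_{n+1}/y_n = 1 + 1/5z + 4/5z(1+3/5z) = 1 + z + 12/25z²
  ⇒ R(z) = 1 + z + 12/25z².

Boundary: |R(x)|=1, x<0.
x=-0.86: |R|=0.4950
R=1: x+12/25x²=0 ⇒ x=−25/12=-2.0833; min R=1−1/(4·12/25)=0.4792>−1
Confirm numerically:
  x=-1.890: |R|=0.82461 <1
  x=-1.670: |R|=0.66867 <1
  x=-1.491: |R|=0.57608 <1
  x=-2.508: |R|=1.51123 >1
  x=-2.360: |R|=1.31341 >1
Interval (-2.0833, 0).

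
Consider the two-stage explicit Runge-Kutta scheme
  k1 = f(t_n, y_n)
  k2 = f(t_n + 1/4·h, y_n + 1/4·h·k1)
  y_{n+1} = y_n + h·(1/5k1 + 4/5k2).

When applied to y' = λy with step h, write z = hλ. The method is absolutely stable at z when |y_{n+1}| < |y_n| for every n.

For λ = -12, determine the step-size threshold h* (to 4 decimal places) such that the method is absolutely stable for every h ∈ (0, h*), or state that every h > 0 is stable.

Set f=λy, z=hλ:
  k1=λy_n ⇒ h·k1=z·y_n;  k2=λ(1+1/4z)y_n ⇒ h·k2=z(1+1/4z)y_n
  y_{n+1}/y_n = 1 + 1/5z + 4/5z(1+1/4z) = 1 + z + 1/5z²
  ⇒ R(z) = 1 + z + 1/5z².

Find x<0 with |R(x)|<1.
x=-0.51: |R|=0.5420
R=1: x+1/5x²=0 ⇒ x=−5=-5.0000; min R=1−1/(4·1/5)=-0.2500>−1
Confirm numerically:
  x=-4.550: |R|=0.59050 <1
  x=-4.475: |R|=0.53013 <1
  x=-4.461: |R|=0.51910 <1
  x=-3.434: |R|=0.07553 <1
  x=-5.596: |R|=1.66704 >1
  x=-5.534: |R|=1.59103 >1
Interval (-5.0000, 0).

(-5.0000,0); λ=-12 ⇒ h* = (5)/12 = 0.4167.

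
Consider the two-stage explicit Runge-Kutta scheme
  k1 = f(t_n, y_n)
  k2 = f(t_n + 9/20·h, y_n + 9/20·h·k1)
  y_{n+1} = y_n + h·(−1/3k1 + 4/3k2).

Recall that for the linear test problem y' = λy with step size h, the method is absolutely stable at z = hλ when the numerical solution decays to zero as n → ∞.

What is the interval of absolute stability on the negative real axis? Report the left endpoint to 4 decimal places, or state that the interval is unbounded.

(-1.6667, 0).

Set f=λy, z=hλ:
  k1=λy_n ⇒ h·k1=z·y_n;  k2=λ(1+9/20z)y_n ⇒ h·k2=z(1+9/20z)y_n
  y_{n+1}/y_n = 1 − 1/3z + 4/3z(1+9/20z) = 1 + z + 3/5z²
  ⇒ R(z) = 1 + z + 3/5z².

Solve |R(x)|<1 on ℝ⁻.
x=-0.69: |R|=0.5957
R=1: x+3/5x²=0 ⇒ x=−5/3=-1.6667; min R=1−1/(4·3/5)=0.5833>−1
Confirm numerically:
  x=-1.564: |R|=0.90366 <1
  x=-1.463: |R|=0.82122 <1
  x=-1.332: |R|=0.73253 <1
  x=-1.920: |R|=1.29184 >1
  x=-1.758: |R|=1.09634 >1
Interval (-1.6667, 0).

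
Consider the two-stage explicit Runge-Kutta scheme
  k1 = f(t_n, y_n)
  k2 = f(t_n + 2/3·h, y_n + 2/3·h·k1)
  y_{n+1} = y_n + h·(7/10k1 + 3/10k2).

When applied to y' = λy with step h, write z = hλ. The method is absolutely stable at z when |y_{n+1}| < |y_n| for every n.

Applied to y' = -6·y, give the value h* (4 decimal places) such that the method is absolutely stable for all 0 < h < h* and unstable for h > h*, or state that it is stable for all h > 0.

(-5.0000,0); λ=-6 ⇒ h* = (5)/6 = 0.8333.

With y'=λy (z=hλ):
  k1=λy_n ⇒ h·k1=z·y_n;  k2=λ(1+2/3z)y_n ⇒ h·k2=z(1+2/3z)y_n
  y_{n+1}/y_n = 1 + 7/10z + 3/10z(1+2/3z) = 1 + z + 1/5z²
  Hence R(z) = 1 + z + 1/5z².

Boundary: |R(x)|=1, x<0.
x=-0.68: |R|=0.4125
R=1: x+1/5x²=0 ⇒ x=−5=-5.0000; min R=1−1/(4·1/5)=-0.2500>−1
Confirm numerically:
  x=-4.706: |R|=0.72329 <1
  x=-3.171: |R|=0.15995 <1
  x=-3.005: |R|=0.19900 <1
  x=-5.544: |R|=1.60319 >1
  x=-5.421: |R|=1.45645 >1
Interval (-5.0000, 0).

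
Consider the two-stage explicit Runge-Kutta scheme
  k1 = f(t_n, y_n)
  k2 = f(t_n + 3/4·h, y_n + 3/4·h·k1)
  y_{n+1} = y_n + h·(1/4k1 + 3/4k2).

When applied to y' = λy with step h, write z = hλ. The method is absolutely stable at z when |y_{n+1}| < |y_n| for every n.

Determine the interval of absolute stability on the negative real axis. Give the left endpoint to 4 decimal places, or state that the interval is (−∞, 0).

(-1.7778, 0).

Test eqn y'=λy, z=hλ:
  k1=λy_n ⇒ h·k1=z·y_n;  k2=λ(1+3/4z)y_n ⇒ h·k2=z(1+3/4z)y_n
  y_{n+1}/y_n = 1 + 1/4z + 3/4z(1+3/4z) = 1 + z + 9/16z²
  R(z) = 1 + z + 9/16z².

Boundary: |R(x)|=1, x<0.
x=-1.58: |R|=0.8242
R=1: x+9/16x²=0 ⇒ x=−16/9=-1.7778; min R=1−1/(4·9/16)=0.5556>−1
Confirm numerically:
  x=-1.319: |R|=0.65962 <1
  x=-1.200: |R|=0.61000 <1
  x=-0.919: |R|=0.55607 <1
  x=-2.227: |R|=1.56274 >1
  x=-2.090: |R|=1.36706 >1
  x=-1.934: |R|=1.16995 >1
Interval (-1.7778, 0).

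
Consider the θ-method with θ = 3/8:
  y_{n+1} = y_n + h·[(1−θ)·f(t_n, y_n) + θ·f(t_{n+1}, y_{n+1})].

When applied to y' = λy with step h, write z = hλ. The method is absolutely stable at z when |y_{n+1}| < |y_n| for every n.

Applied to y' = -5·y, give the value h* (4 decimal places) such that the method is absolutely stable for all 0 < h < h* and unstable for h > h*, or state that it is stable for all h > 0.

With y'=λy (z=hλ):
  y_{n+1} = y_n + z·[5/8·y_n + 3/8·y_{n+1}] ⇒ (1 − 3/8z)y_{n+1} = (1 + 5/8z)y_n
  ⇒ R(z) = (1 + 5/8z)/(1 − 3/8z).

Need |R(x)|<1, x<0.
x=-1.62: |R|=0.0078
R=−1: 1+5/8x = −1+3/8x ⇒ -1/4x=2 ⇒ x=2/(-1/4)=-8.0000
Confirm numerically:
  x=-6.356: |R|=0.87853 <1
  x=-6.186: |R|=0.86339 <1
  x=-3.638: |R|=0.53875 <1
  x=-8.536: |R|=1.03190 >1
  x=-8.399: |R|=1.02404 >1
Stable set (-8.0000, 0).

(-8.0000,0); λ=-5 ⇒ h* = (8)/5 = 1.6000.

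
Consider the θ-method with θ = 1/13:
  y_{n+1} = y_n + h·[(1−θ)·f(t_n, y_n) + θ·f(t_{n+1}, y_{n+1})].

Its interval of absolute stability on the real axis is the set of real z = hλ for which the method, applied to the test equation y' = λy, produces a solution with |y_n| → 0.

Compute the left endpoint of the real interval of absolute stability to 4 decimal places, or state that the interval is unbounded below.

left endpoint -2.3636.

Test eqn y'=λy, z=hλ:
  y_{n+1} = y_n + z·[12/13·y_n + 1/13·y_{n+1}] ⇒ (1 − 1/13z)y_{n+1} = (1 + 12/13z)y_n
  so R(z) = (1 + 12/13z)/(1 − 1/13z).

Boundary: |R(x)|=1, x<0.
x=-0.87: |R|=0.1846
R=−1: 1+12/13x = −1+1/13x ⇒ -11/13x=2 ⇒ x=2/(-11/13)=-2.3636
Confirm numerically:
  x=-2.191: |R|=0.87499 <1
  x=-1.971: |R|=0.71151 <1
  x=-1.811: |R|=0.58956 <1
  x=-1.694: |R|=0.49871 <1
  x=-2.884: |R|=1.36036 >1
  x=-2.539: |R|=1.12414 >1
So |R|<1 on (-2.3636, 0).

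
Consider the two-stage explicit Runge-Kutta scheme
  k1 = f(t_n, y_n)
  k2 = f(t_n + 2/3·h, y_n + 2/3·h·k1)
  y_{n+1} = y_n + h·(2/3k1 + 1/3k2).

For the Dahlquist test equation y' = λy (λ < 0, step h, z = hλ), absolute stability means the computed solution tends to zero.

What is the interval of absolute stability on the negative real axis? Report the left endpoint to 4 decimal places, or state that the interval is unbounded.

On y'=λy, z=hλ:
  k1=λy_n ⇒ h·k1=z·y_n;  k2=λ(1+2/3z)y_n ⇒ h·k2=z(1+2/3z)y_n
  y_{n+1}/y_n = 1 + 2/3z + 1/3z(1+2/3z) = 1 + z + 2/9z²
  so R(z) = 1 + z + 2/9z².

Boundary: |R(x)|=1, x<0.
x=-0.62: |R|=0.4654
R=1: x+2/9x²=0 ⇒ x=−9/2=-4.5000; min R=1−1/(4·2/9)=-0.1250>−1
Confirm numerically:
  x=-3.861: |R|=0.45174 <1
  x=-3.316: |R|=0.12752 <1
  x=-2.261: |R|=0.12497 <1
  x=-5.078: |R|=1.65224 >1
  x=-4.800: |R|=1.32000 >1
  x=-4.646: |R|=1.15074 >1
Interval (-4.5000, 0).

z∈(-4.5000,0).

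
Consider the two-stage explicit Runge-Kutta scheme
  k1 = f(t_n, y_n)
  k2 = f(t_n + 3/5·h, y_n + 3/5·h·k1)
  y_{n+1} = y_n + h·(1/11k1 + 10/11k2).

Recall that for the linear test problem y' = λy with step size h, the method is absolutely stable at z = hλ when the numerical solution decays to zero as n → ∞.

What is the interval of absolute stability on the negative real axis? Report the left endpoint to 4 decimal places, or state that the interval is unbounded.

z∈(-1.8333,0).

Test eqn y'=λy, z=hλ:
  k1=λy_n ⇒ h·k1=z·y_n;  k2=λ(1+3/5z)y_n ⇒ h·k2=z(1+3/5z)y_n
  y_{n+1}/y_n = 1 + 1/11z + 10/11z(1+3/5z) = 1 + z + 6/11z²
  R(z) = 1 + z + 6/11z².

Need |R(x)|<1, x<0.
x=-1.26: |R|=0.6060
R=1: x+6/11x²=0 ⇒ x=−11/6=-1.8333; min R=1−1/(4·6/11)=0.5417>−1
Confirm numerically:
  x=-1.791: |R|=0.95864 <1
  x=-1.327: |R|=0.63351 <1
  x=-1.141: |R|=0.56912 <1
  x=-1.131: |R|=0.56672 <1
  x=-2.418: |R|=1.77112 >1
  x=-2.395: |R|=1.73374 >1
  x=-1.960: |R|=1.13542 >1
Stable set (-1.8333, 0).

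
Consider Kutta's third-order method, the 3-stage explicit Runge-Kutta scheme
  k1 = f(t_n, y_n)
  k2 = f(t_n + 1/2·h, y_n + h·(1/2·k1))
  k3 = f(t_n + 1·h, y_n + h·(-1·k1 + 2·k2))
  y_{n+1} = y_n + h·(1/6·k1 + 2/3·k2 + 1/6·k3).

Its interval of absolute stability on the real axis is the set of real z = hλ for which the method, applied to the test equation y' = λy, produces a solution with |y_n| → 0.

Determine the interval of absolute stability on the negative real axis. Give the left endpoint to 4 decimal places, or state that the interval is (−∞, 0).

z∈(-2.5127,0).

With y'=λy (z=hλ):
  order 3, 3-stage ⇒ R(z)=1+z+z^2/2+z^3/6
  (e.g. R(-0.8)=0.43467, |R|=0.43467)

Solve |R(x)|<1 on ℝ⁻.
x=-0.8: |R|=0.4347
|R(-2.33)|=0.7238 |R(-2.19)|=0.5425 |R(-0.73)|=0.4716
Bisect:
  x_lo=-3.1945 |R|=2.5252  x_hi=-0.3370 |R|=0.7134
  mid=-1.76572 |R|=0.12435 →hi
  mid=-2.48009 |R|=0.94711 →hi
  mid=-2.83728 |R|=1.61896 →lo
  mid=-2.65869 |R|=1.25658 →lo
  mid=-2.56939 |R|=1.09559 →lo
  mid=-2.52474 |R|=1.01983 →lo
  mid=-2.50242 |R|=0.98310 →hi
  ...
  [-2.51288,-2.51271] ⇒ x*=-2.5127
So |R|<1 on (-2.5127, 0).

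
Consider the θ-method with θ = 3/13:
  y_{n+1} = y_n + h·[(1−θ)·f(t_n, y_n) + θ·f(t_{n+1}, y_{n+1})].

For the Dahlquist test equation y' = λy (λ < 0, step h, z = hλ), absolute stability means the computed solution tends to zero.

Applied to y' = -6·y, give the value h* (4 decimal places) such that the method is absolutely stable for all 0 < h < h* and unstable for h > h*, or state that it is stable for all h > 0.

(-3.7143,0); λ=-6 ⇒ h* = (26/7)/6 = 0.6190.

With y'=λy (z=hλ):
  y_{n+1} = y_n + z·[10/13·y_n + 3/13·y_{n+1}] ⇒ (1 − 3/13z)y_{n+1} = (1 + 10/13z)y_n
  ⇒ R(z) = (1 + 10/13z)/(1 − 3/13z).

Solve |R(x)|<1 on ℝ⁻.
x=-1.57: |R|=0.1525
R=−1: 1+10/13x = −1+3/13x ⇒ -7/13x=2 ⇒ x=2/(-7/13)=-3.7143
Confirm numerically:
  x=-3.127: |R|=0.81632 <1
  x=-2.778: |R|=0.69279 <1
  x=-1.883: |R|=0.31262 <1
  x=-4.111: |R|=1.10962 >1
  x=-3.996: |R|=1.07892 >1
  x=-3.834: |R|=1.03420 >1
So |R|<1 on (-3.7143, 0).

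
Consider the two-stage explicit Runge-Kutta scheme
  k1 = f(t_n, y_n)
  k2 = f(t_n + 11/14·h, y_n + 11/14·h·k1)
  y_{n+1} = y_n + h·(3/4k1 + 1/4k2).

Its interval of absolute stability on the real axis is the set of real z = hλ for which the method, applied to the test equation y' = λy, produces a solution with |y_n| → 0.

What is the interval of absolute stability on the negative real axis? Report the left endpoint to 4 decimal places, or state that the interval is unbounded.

z∈(-5.0909,0).

Set f=λy, z=hλ:
  k1=λy_n ⇒ h·k1=z·y_n;  k2=λ(1+11/14z)y_n ⇒ h·k2=z(1+11/14z)y_n
  y_{n+1}/y_n = 1 + 3/4z + 1/4z(1+11/14z) = 1 + z + 11/56z²
  so R(z) = 1 + z + 11/56z².

Boundary: |R(x)|=1, x<0.
x=-1.37: |R|=0.0013
R=1: x+11/56x²=0 ⇒ x=−56/11=-5.0909; min R=1−1/(4·11/56)=-0.2727>−1
Confirm numerically:
  x=-3.979: |R|=0.13094 <1
  x=-3.455: |R|=0.11023 <1
  x=-2.315: |R|=0.26230 <1
  x=-5.685: |R|=1.66342 >1
  x=-5.475: |R|=1.41307 >1
  x=-5.429: |R|=1.36054 >1
So |R|<1 on (-5.0909, 0).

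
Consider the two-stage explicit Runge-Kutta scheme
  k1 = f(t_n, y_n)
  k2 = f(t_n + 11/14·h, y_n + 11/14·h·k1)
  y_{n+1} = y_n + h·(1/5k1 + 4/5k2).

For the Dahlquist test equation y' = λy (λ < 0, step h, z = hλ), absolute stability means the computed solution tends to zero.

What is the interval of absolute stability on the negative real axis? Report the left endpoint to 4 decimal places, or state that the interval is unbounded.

z∈(-1.5909,0).

On y'=λy, z=hλ:
  k1=λy_n ⇒ h·k1=z·y_n;  k2=λ(1+11/14z)y_n ⇒ h·k2=z(1+11/14z)y_n
  y_{n+1}/y_n = 1 + 1/5z + 4/5z(1+11/14z) = 1 + z + 22/35z²
  R(z) = 1 + z + 22/35z².

Need |R(x)|<1, x<0.
x=-0.43: |R|=0.6862
R=1: x+22/35x²=0 ⇒ x=−35/22=-1.5909; min R=1−1/(4·22/35)=0.6023>−1
Confirm numerically:
  x=-1.492: |R|=0.90724 <1
  x=-0.861: |R|=0.60497 <1
  x=-0.782: |R|=0.60239 <1
  x=-0.745: |R|=0.60387 <1
  x=-1.998: |R|=1.51126 >1
  x=-1.936: |R|=1.41995 >1
Interval (-1.5909, 0).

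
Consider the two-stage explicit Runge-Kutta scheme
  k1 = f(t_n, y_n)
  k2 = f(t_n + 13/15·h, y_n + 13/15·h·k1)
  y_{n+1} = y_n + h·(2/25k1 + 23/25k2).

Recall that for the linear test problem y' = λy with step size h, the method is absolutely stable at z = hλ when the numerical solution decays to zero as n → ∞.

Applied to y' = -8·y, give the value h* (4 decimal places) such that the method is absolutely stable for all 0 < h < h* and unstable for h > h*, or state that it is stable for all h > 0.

(-1.2542,0); λ=-8 ⇒ h* = (375/299)/8 = 0.1568.

On y'=λy, z=hλ:
  k1=λy_n ⇒ h·k1=z·y_n;  k2=λ(1+13/15z)y_n ⇒ h·k2=z(1+13/15z)y_n
  y_{n+1}/y_n = 1 + 2/25z + 23/25z(1+13/15z) = 1 + z + 299/375z²
  so R(z) = 1 + z + 299/375z².

Solve |R(x)|<1 on ℝ⁻.
x=-0.82: |R|=0.7161
R=1: x+299/375x²=0 ⇒ x=−375/299=-1.2542; min R=1−1/(4·299/375)=0.6865>−1
Confirm numerically:
  x=-1.219: |R|=0.96581 <1
  x=-0.884: |R|=0.73908 <1
  x=-0.791: |R|=0.70788 <1
  x=-0.741: |R|=0.69680 <1
  x=-1.615: |R|=1.46462 >1
  x=-1.582: |R|=1.41351 >1
Interval (-1.2542, 0).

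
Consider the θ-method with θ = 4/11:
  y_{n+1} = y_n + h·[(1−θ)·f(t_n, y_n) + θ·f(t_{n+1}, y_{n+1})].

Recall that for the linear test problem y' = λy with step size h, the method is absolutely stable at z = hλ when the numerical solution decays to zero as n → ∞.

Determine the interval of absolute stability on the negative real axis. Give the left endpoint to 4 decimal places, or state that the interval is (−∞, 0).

(-7.3333, 0).

Set f=λy, z=hλ:
  y_{n+1} = y_n + z·[7/11·y_n + 4/11·y_{n+1}] ⇒ (1 − 4/11z)y_{n+1} = (1 + 7/11z)y_n
  so R(z) = (1 + 7/11z)/(1 − 4/11z).

Need |R(x)|<1, x<0.
x=-0.89: |R|=0.3276
R=−1: 1+7/11x = −1+4/11x ⇒ -3/11x=2 ⇒ x=2/(-3/11)=-7.3333
Confirm numerically:
  x=-6.827: |R|=0.96035 <1
  x=-6.618: |R|=0.94273 <1
  x=-5.038: |R|=0.77895 <1
  x=-3.699: |R|=0.57734 <1
  x=-7.677: |R|=1.02472 >1
  x=-7.488: |R|=1.01133 >1
So |R|<1 on (-7.3333, 0).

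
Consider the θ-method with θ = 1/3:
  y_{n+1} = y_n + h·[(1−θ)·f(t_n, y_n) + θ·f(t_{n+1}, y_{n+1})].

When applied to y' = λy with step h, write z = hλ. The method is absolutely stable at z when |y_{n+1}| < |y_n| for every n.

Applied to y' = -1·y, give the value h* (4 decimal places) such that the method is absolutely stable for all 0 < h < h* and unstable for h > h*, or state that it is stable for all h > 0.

On y'=λy, z=hλ:
  y_{n+1} = y_n + z·[2/3·y_n + 1/3·y_{n+1}] ⇒ (1 − 1/3z)y_{n+1} = (1 + 2/3z)y_n
  Hence R(z) = (1 + 2/3z)/(1 − 1/3z).

Solve |R(x)|<1 on ℝ⁻.
x=-0.76: |R|=0.3936
R=−1: 1+2/3x = −1+1/3x ⇒ -1/3x=2 ⇒ x=2/(-1/3)=-6.0000
Confirm numerically:
  x=-4.965: |R|=0.87006 <1
  x=-4.890: |R|=0.85932 <1
  x=-3.689: |R|=0.65451 <1
  x=-6.464: |R|=1.04903 >1
  x=-6.315: |R|=1.03382 >1
  x=-6.180: |R|=1.01961 >1
Stable set (-6.0000, 0).

(-6.0000,0); λ=-1 ⇒ h* = (6)/1 = 6.0000.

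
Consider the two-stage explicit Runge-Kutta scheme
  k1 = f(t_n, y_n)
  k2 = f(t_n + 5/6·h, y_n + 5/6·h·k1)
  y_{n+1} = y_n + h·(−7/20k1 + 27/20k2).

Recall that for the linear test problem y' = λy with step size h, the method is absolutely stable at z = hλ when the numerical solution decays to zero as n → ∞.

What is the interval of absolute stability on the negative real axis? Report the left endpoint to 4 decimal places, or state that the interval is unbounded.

(-0.8889, 0).

With y'=λy (z=hλ):
  k1=λy_n ⇒ h·k1=z·y_n;  k2=λ(1+5/6z)y_n ⇒ h·k2=z(1+5/6z)y_n
  y_{n+1}/y_n = 1 − 7/20z + 27/20z(1+5/6z) = 1 + z + 9/8z²
  Hence R(z) = 1 + z + 9/8z².

Need |R(x)|<1, x<0.
x=-0.31: |R|=0.7981
R=1: x+9/8x²=0 ⇒ x=−8/9=-0.8889; min R=1−1/(4·9/8)=0.7778>−1
Confirm numerically:
  x=-0.717: |R|=0.86135 <1
  x=-0.700: |R|=0.85125 <1
  x=-0.562: |R|=0.79332 <1
  x=-1.452: |R|=1.91984 >1
  x=-1.419: |R|=1.84626 >1
  x=-1.227: |R|=1.46672 >1
Stable set (-0.8889, 0).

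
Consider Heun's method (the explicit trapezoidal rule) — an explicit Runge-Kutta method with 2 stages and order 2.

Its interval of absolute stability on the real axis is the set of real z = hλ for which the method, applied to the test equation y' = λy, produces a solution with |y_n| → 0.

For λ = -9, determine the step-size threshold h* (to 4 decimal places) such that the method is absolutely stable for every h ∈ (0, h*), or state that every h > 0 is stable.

(-2.0000,0); λ=-9 ⇒ h* = 0.2222.

With y'=λy (z=hλ):
  order 2, 2-stage ⇒ R(z)=1+z+z^2/2
  (e.g. R(-0.54)=0.60580, |R|=0.60580)

Need |R(x)|<1, x<0.
x=-0.54: |R|=0.6058
|R(-2.17)|=1.1845 |R(-1.98)|=0.9802 |R(-1.3)|=0.5450
Bisect:
  x_lo=-2.3629 |R|=1.4287  x_hi=-0.2277 |R|=0.7983
  mid=-1.29527 |R|=0.54359 →hi
  mid=-1.82907 |R|=0.84368 →hi
  mid=-2.09598 |R|=1.10058 →lo
  mid=-1.96252 |R|=0.96323 →hi
  mid=-2.02925 |R|=1.02968 →lo
  mid=-1.99589 |R|=0.99590 →hi
  mid=-2.01257 |R|=1.01265 →lo
  mid=-2.00423 |R|=1.00424 →lo
  ...
  [-2.00006,-1.99993] ⇒ x*=-2.0000
Stable set (-2.0000, 0).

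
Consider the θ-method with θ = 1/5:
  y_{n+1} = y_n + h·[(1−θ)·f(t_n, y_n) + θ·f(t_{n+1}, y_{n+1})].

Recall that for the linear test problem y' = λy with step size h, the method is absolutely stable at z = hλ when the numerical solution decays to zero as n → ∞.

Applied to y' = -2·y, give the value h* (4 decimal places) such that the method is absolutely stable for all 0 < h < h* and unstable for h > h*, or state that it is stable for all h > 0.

Test eqn y'=λy, z=hλ:
  y_{n+1} = y_n + z·[4/5·y_n + 1/5·y_{n+1}] ⇒ (1 − 1/5z)y_{n+1} = (1 + 4/5z)y_n
  R(z) = (1 + 4/5z)/(1 − 1/5z).

Solve |R(x)|<1 on ℝ⁻.
x=-0.45: |R|=0.5872
R=−1: 1+4/5x = −1+1/5x ⇒ -3/5x=2 ⇒ x=2/(-3/5)=-3.3333
Confirm numerically:
  x=-2.764: |R|=0.78001 <1
  x=-2.485: |R|=0.65999 <1
  x=-2.437: |R|=0.63843 <1
  x=-2.126: |R|=0.49172 <1
  x=-3.858: |R|=1.17769 >1
  x=-3.631: |R|=1.10346 >1
So |R|<1 on (-3.3333, 0).

(-3.3333,0); λ=-2 ⇒ h* = (10/3)/2 = 1.6667.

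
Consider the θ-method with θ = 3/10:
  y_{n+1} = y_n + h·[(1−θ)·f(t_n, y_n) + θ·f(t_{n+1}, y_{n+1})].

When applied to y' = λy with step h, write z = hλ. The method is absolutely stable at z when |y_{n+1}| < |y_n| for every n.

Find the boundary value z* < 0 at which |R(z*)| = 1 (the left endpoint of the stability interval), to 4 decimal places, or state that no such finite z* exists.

z* = -5.0000.

With y'=λy (z=hλ):
  y_{n+1} = y_n + z·[7/10·y_n + 3/10·y_{n+1}] ⇒ (1 − 3/10z)y_{n+1} = (1 + 7/10z)y_n
  so R(z) = (1 + 7/10z)/(1 − 3/10z).

Boundary: |R(x)|=1, x<0.
x=-1.43: |R|=0.0007
R=−1: 1+7/10x = −1+3/10x ⇒ -2/5x=2 ⇒ x=2/(-2/5)=-5.0000
Confirm numerically:
  x=-4.155: |R|=0.84954 <1
  x=-3.697: |R|=0.75288 <1
  x=-2.444: |R|=0.41011 <1
  x=-5.480: |R|=1.07262 >1
  x=-5.421: |R|=1.06412 >1
Stable set (-5.0000, 0).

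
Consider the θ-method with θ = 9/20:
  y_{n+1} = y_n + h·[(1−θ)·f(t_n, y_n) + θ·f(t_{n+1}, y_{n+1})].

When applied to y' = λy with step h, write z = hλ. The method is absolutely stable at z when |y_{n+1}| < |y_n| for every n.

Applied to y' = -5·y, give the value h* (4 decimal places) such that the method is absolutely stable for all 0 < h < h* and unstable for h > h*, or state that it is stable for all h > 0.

(-20.0000,0); λ=-5 ⇒ h* = (20)/5 = 4.0000.

Test eqn y'=λy, z=hλ:
  y_{n+1} = y_n + z·[11/20·y_n + 9/20·y_{n+1}] ⇒ (1 − 9/20z)y_{n+1} = (1 + 11/20z)y_n
  ⇒ R(z) = (1 + 11/20z)/(1 − 9/20z).

Find x<0 with |R(x)|<1.
x=-1.26: |R|=0.1959
R=−1: 1+11/20x = −1+9/20x ⇒ -1/10x=2 ⇒ x=2/(-1/10)=-20.0000
Confirm numerically:
  x=-17.662: |R|=0.97387 <1
  x=-11.456: |R|=0.86119 <1
  x=-8.350: |R|=0.75512 <1
  x=-20.473: |R|=1.00463 >1
  x=-20.250: |R|=1.00247 >1
  x=-20.067: |R|=1.00067 >1
Stable set (-20.0000, 0).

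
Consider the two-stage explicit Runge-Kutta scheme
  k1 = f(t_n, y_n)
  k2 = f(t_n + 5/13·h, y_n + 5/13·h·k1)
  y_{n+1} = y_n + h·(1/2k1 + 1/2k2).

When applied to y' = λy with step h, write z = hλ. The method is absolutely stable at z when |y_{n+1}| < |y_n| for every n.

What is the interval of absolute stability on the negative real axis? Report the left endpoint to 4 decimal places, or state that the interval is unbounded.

Set f=λy, z=hλ:
  k1=λy_n ⇒ h·k1=z·y_n;  k2=λ(1+5/13z)y_n ⇒ h·k2=z(1+5/13z)y_n
  y_{n+1}/y_n = 1 + 1/2z + 1/2z(1+5/13z) = 1 + z + 5/26z²
  Hence R(z) = 1 + z + 5/26z².

Find x<0 with |R(x)|<1.
x=-1.56: |R|=0.0920
R=1: x+5/26x²=0 ⇒ x=−26/5=-5.2000; min R=1−1/(4·5/26)=-0.3000>−1
Confirm numerically:
  x=-4.726: |R|=0.56921 <1
  x=-4.627: |R|=0.49014 <1
  x=-2.991: |R|=0.27060 <1
  x=-5.790: |R|=1.65694 >1
  x=-5.677: |R|=1.52076 >1
Stable set (-5.2000, 0).

(-5.2000, 0).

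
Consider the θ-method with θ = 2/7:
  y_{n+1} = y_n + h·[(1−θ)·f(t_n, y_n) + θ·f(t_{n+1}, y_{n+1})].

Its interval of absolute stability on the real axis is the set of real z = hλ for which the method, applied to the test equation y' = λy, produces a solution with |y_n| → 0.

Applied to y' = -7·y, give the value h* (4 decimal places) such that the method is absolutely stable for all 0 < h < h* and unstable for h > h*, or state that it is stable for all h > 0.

Set f=λy, z=hλ:
  y_{n+1} = y_n + z·[5/7·y_n + 2/7·y_{n+1}] ⇒ (1 − 2/7z)y_{n+1} = (1 + 5/7z)y_n
  R(z) = (1 + 5/7z)/(1 − 2/7z).

Solve |R(x)|<1 on ℝ⁻.
x=-1.5: |R|=0.0500
R=−1: 1+5/7x = −1+2/7x ⇒ -3/7x=2 ⇒ x=2/(-3/7)=-4.6667
Confirm numerically:
  x=-3.832: |R|=0.82924 <1
  x=-3.236: |R|=0.68141 <1
  x=-2.460: |R|=0.44463 <1
  x=-2.178: |R|=0.34255 <1
  x=-5.094: |R|=1.07459 >1
  x=-5.087: |R|=1.07342 >1
  x=-4.896: |R|=1.04097 >1
Interval (-4.6667, 0).

(-4.6667,0); λ=-7 ⇒ h* = (14/3)/7 = 0.6667.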